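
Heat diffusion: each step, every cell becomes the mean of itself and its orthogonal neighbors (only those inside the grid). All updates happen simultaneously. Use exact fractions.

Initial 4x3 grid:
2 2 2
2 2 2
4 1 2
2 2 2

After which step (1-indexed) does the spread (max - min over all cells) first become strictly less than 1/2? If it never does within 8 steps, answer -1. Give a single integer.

Answer: 3

Derivation:
Step 1: max=8/3, min=7/4, spread=11/12
Step 2: max=577/240, min=11/6, spread=137/240
Step 3: max=2441/1080, min=919/480, spread=1493/4320
  -> spread < 1/2 first at step 3
Step 4: max=94607/43200, min=9431/4800, spread=152/675
Step 5: max=3344843/1555200, min=43093/21600, spread=242147/1555200
Step 6: max=82514417/38880000, min=4348409/2160000, spread=848611/7776000
Step 7: max=11804369207/5598720000, min=105009469/51840000, spread=92669311/1119744000
Step 8: max=703815542053/335923200000, min=19007904673/9331200000, spread=781238953/13436928000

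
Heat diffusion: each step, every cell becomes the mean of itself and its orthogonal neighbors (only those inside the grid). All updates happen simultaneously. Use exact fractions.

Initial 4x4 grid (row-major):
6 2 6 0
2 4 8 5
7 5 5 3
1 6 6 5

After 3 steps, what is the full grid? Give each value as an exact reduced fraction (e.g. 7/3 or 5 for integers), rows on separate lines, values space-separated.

Answer: 1099/270 15781/3600 15281/3600 2299/540
15961/3600 6659/1500 1777/375 15851/3600
3169/720 14687/3000 14537/3000 17327/3600
5027/1080 1709/360 9091/1800 5237/1080

Derivation:
After step 1:
  10/3 9/2 4 11/3
  19/4 21/5 28/5 4
  15/4 27/5 27/5 9/2
  14/3 9/2 11/2 14/3
After step 2:
  151/36 481/120 533/120 35/9
  481/120 489/100 116/25 533/120
  557/120 93/20 132/25 557/120
  155/36 301/60 301/60 44/9
After step 3:
  1099/270 15781/3600 15281/3600 2299/540
  15961/3600 6659/1500 1777/375 15851/3600
  3169/720 14687/3000 14537/3000 17327/3600
  5027/1080 1709/360 9091/1800 5237/1080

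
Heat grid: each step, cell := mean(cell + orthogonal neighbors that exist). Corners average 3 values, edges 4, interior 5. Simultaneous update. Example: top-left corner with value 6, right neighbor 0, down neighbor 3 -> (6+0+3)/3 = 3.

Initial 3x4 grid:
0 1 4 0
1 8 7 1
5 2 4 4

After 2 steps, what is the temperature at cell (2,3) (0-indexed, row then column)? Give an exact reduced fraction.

Step 1: cell (2,3) = 3
Step 2: cell (2,3) = 41/12
Full grid after step 2:
  89/36 643/240 763/240 23/9
  319/120 201/50 377/100 187/60
  131/36 58/15 21/5 41/12

Answer: 41/12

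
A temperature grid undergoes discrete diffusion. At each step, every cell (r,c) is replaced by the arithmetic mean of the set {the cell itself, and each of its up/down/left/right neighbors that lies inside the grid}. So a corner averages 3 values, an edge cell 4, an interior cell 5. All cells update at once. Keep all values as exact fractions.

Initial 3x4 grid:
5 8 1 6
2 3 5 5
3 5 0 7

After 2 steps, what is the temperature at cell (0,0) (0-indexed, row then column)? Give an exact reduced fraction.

Answer: 25/6

Derivation:
Step 1: cell (0,0) = 5
Step 2: cell (0,0) = 25/6
Full grid after step 2:
  25/6 377/80 321/80 59/12
  971/240 353/100 112/25 331/80
  28/9 56/15 69/20 14/3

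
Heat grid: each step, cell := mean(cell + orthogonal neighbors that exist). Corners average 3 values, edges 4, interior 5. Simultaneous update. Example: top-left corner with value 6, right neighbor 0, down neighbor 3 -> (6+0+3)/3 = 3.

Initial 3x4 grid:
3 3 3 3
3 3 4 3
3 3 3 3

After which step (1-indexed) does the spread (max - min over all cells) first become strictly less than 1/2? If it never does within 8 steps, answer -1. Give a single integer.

Answer: 1

Derivation:
Step 1: max=13/4, min=3, spread=1/4
  -> spread < 1/2 first at step 1
Step 2: max=323/100, min=3, spread=23/100
Step 3: max=15211/4800, min=1213/400, spread=131/960
Step 4: max=136151/43200, min=21991/7200, spread=841/8640
Step 5: max=54382051/17280000, min=4413373/1440000, spread=56863/691200
Step 6: max=488094341/155520000, min=39869543/12960000, spread=386393/6220800
Step 7: max=195017723131/62208000000, min=15972358813/5184000000, spread=26795339/497664000
Step 8: max=11681255714129/3732480000000, min=960206149667/311040000000, spread=254051069/5971968000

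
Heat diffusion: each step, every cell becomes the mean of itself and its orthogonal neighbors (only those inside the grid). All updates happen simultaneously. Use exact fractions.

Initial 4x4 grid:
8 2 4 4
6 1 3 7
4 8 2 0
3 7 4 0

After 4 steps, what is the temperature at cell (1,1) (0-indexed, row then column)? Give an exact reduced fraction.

Step 1: cell (1,1) = 4
Step 2: cell (1,1) = 203/50
Step 3: cell (1,1) = 6299/1500
Step 4: cell (1,1) = 37447/9000
Full grid after step 4:
  8929/2025 112723/27000 2891/750 79231/21600
  61049/13500 37447/9000 44557/12000 82607/24000
  124151/27000 151751/36000 317893/90000 678623/216000
  301693/64800 904063/216000 753623/216000 97861/32400

Answer: 37447/9000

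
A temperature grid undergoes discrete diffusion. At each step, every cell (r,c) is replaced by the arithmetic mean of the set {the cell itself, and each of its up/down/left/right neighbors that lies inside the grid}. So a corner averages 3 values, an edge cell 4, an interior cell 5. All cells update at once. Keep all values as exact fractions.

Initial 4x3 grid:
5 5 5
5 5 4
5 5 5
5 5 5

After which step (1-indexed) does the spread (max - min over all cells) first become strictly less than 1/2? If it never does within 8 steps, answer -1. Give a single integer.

Answer: 1

Derivation:
Step 1: max=5, min=14/3, spread=1/3
  -> spread < 1/2 first at step 1
Step 2: max=5, min=569/120, spread=31/120
Step 3: max=5, min=5189/1080, spread=211/1080
Step 4: max=8953/1800, min=523103/108000, spread=14077/108000
Step 5: max=536317/108000, min=4719593/972000, spread=5363/48600
Step 6: max=297131/60000, min=142059191/29160000, spread=93859/1166400
Step 7: max=480663533/97200000, min=8537725519/1749600000, spread=4568723/69984000
Step 8: max=14398381111/2916000000, min=513099564371/104976000000, spread=8387449/167961600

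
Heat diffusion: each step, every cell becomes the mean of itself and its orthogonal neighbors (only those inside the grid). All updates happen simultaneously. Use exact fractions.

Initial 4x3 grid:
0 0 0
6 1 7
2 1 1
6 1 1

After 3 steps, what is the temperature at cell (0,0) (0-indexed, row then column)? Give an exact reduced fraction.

Step 1: cell (0,0) = 2
Step 2: cell (0,0) = 3/2
Step 3: cell (0,0) = 295/144
Full grid after step 3:
  295/144 24469/14400 217/108
  859/400 3449/1500 13787/7200
  271/100 262/125 1743/800
  593/240 11183/4800 331/180

Answer: 295/144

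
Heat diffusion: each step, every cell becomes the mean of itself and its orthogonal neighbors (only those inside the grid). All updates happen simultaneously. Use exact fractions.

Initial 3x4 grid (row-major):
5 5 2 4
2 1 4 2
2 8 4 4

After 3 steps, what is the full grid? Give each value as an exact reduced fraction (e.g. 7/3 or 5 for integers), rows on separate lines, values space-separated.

After step 1:
  4 13/4 15/4 8/3
  5/2 4 13/5 7/2
  4 15/4 5 10/3
After step 2:
  13/4 15/4 46/15 119/36
  29/8 161/50 377/100 121/40
  41/12 67/16 881/240 71/18
After step 3:
  85/24 1993/600 12503/3600 3383/1080
  8107/2400 7421/2000 6701/2000 2809/800
  539/144 2899/800 28031/7200 7661/2160

Answer: 85/24 1993/600 12503/3600 3383/1080
8107/2400 7421/2000 6701/2000 2809/800
539/144 2899/800 28031/7200 7661/2160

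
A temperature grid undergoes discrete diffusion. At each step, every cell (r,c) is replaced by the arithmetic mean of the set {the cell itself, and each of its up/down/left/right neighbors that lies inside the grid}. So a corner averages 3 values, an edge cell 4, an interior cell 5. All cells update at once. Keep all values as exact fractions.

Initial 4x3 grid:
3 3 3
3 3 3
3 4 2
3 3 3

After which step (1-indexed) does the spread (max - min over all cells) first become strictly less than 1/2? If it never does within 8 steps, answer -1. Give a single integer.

Answer: 2

Derivation:
Step 1: max=13/4, min=8/3, spread=7/12
Step 2: max=19/6, min=137/48, spread=5/16
  -> spread < 1/2 first at step 2
Step 3: max=7489/2400, min=317/108, spread=4001/21600
Step 4: max=14807/4800, min=640759/216000, spread=6389/54000
Step 5: max=183881/60000, min=50347/16875, spread=1753/21600
Step 6: max=474616693/155520000, min=116434517/38880000, spread=71029/1244160
Step 7: max=11827847473/3888000000, min=2918507587/972000000, spread=410179/10368000
Step 8: max=1700571419933/559872000000, min=420860386577/139968000000, spread=45679663/1492992000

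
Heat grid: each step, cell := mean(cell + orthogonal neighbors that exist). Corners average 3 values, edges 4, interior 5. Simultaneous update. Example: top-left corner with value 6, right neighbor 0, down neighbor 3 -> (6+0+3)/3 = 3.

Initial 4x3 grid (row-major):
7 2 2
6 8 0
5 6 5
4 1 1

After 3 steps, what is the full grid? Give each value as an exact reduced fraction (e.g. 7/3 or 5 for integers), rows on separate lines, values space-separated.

After step 1:
  5 19/4 4/3
  13/2 22/5 15/4
  21/4 5 3
  10/3 3 7/3
After step 2:
  65/12 929/240 59/18
  423/80 122/25 749/240
  241/48 413/100 169/48
  139/36 41/12 25/9
After step 3:
  583/120 62803/14400 3697/1080
  4121/800 25547/6000 26639/7200
  32939/7200 12581/3000 24389/7200
  1771/432 12767/3600 1399/432

Answer: 583/120 62803/14400 3697/1080
4121/800 25547/6000 26639/7200
32939/7200 12581/3000 24389/7200
1771/432 12767/3600 1399/432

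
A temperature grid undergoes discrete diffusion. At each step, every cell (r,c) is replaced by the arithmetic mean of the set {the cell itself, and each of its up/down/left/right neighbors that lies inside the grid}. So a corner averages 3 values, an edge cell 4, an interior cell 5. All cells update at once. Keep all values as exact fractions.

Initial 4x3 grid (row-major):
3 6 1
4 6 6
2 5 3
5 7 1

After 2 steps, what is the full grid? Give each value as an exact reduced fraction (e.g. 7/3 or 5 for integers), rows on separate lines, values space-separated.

After step 1:
  13/3 4 13/3
  15/4 27/5 4
  4 23/5 15/4
  14/3 9/2 11/3
After step 2:
  145/36 271/60 37/9
  1049/240 87/20 1049/240
  1021/240 89/20 961/240
  79/18 523/120 143/36

Answer: 145/36 271/60 37/9
1049/240 87/20 1049/240
1021/240 89/20 961/240
79/18 523/120 143/36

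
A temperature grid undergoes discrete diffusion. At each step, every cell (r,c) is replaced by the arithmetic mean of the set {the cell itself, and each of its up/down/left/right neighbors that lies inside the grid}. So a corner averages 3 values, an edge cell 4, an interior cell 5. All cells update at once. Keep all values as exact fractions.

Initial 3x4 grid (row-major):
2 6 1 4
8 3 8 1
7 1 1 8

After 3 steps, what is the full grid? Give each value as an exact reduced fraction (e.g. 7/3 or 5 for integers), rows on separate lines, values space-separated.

Answer: 10247/2160 5743/1440 389/96 629/180
3223/720 5423/1200 2183/600 11669/2880
5101/1080 2909/720 151/36 8003/2160

Derivation:
After step 1:
  16/3 3 19/4 2
  5 26/5 14/5 21/4
  16/3 3 9/2 10/3
After step 2:
  40/9 1097/240 251/80 4
  313/60 19/5 9/2 803/240
  40/9 541/120 409/120 157/36
After step 3:
  10247/2160 5743/1440 389/96 629/180
  3223/720 5423/1200 2183/600 11669/2880
  5101/1080 2909/720 151/36 8003/2160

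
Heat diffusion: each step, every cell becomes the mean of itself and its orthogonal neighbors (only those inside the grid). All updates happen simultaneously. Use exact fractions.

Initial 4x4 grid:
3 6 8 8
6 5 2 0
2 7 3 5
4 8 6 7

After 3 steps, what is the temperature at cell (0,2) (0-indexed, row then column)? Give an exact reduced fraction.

Answer: 4543/900

Derivation:
Step 1: cell (0,2) = 6
Step 2: cell (0,2) = 613/120
Step 3: cell (0,2) = 4543/900
Full grid after step 3:
  3599/720 751/150 4543/900 641/135
  3767/800 1969/400 6929/1500 8231/1800
  35503/7200 1837/375 9847/2000 2771/600
  551/108 38833/7200 12619/2400 413/80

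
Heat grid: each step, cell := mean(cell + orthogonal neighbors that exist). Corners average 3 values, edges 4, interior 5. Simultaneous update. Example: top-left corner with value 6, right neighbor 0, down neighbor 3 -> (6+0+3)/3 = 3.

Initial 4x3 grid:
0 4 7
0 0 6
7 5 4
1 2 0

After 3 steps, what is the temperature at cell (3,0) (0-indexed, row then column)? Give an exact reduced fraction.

Answer: 386/135

Derivation:
Step 1: cell (3,0) = 10/3
Step 2: cell (3,0) = 103/36
Step 3: cell (3,0) = 386/135
Full grid after step 3:
  1075/432 14909/4800 1667/432
  4649/1800 6351/2000 13373/3600
  1271/450 1148/375 1327/400
  386/135 1271/450 523/180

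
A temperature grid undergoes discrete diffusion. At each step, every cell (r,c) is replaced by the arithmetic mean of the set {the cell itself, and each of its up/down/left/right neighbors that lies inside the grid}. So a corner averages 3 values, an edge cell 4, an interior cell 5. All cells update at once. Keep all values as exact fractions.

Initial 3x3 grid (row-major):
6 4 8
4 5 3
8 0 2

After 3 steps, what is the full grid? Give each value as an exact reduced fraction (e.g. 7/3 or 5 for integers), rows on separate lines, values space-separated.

After step 1:
  14/3 23/4 5
  23/4 16/5 9/2
  4 15/4 5/3
After step 2:
  97/18 1117/240 61/12
  1057/240 459/100 431/120
  9/2 757/240 119/36
After step 3:
  5201/1080 70979/14400 3199/720
  67979/14400 24473/6000 29827/7200
  1447/360 55979/14400 7237/2160

Answer: 5201/1080 70979/14400 3199/720
67979/14400 24473/6000 29827/7200
1447/360 55979/14400 7237/2160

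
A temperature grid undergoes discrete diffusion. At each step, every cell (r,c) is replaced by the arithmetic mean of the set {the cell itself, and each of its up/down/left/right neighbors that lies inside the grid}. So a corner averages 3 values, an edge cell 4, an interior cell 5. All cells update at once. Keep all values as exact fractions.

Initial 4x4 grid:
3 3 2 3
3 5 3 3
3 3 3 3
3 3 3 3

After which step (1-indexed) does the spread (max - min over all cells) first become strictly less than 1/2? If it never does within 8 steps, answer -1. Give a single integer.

Answer: 3

Derivation:
Step 1: max=7/2, min=8/3, spread=5/6
Step 2: max=67/20, min=101/36, spread=49/90
Step 3: max=261/80, min=1573/540, spread=151/432
  -> spread < 1/2 first at step 3
Step 4: max=2309/720, min=47839/16200, spread=8227/32400
Step 5: max=229709/72000, min=1456453/486000, spread=376331/1944000
Step 6: max=2053747/648000, min=21986477/7290000, spread=4472707/29160000
Step 7: max=204497341/64800000, min=1327625113/437400000, spread=42185551/349920000
Step 8: max=203750711/64800000, min=9992884021/3280500000, spread=2575965787/26244000000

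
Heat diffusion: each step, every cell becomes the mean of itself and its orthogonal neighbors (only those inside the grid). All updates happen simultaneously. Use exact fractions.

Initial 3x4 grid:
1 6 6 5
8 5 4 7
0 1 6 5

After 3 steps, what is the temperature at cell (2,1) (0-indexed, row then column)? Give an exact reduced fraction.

Answer: 4739/1200

Derivation:
Step 1: cell (2,1) = 3
Step 2: cell (2,1) = 37/10
Step 3: cell (2,1) = 4739/1200
Full grid after step 3:
  3191/720 11303/2400 4141/800 331/60
  3171/800 8769/2000 624/125 25531/4800
  1313/360 4739/1200 1381/300 3707/720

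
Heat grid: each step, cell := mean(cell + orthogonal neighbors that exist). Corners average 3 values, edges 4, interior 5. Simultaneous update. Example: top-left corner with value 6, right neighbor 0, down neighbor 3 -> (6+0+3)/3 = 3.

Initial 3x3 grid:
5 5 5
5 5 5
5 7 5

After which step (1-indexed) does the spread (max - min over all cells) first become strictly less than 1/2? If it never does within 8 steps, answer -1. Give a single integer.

Step 1: max=17/3, min=5, spread=2/3
Step 2: max=667/120, min=5, spread=67/120
Step 3: max=5837/1080, min=507/100, spread=1807/5400
  -> spread < 1/2 first at step 3
Step 4: max=2317963/432000, min=13861/2700, spread=33401/144000
Step 5: max=20669933/3888000, min=1393391/270000, spread=3025513/19440000
Step 6: max=8240926867/1555200000, min=74755949/14400000, spread=53531/497664
Step 7: max=492592925849/93312000000, min=20231116051/3888000000, spread=450953/5971968
Step 8: max=29502503560603/5598720000000, min=2433808610519/466560000000, spread=3799043/71663616

Answer: 3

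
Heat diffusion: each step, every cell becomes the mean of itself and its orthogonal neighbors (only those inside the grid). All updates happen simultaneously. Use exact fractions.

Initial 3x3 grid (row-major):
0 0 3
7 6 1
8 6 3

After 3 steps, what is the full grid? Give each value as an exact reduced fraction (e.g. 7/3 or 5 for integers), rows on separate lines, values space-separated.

Answer: 749/216 8737/2880 557/216
12977/2880 769/200 9697/2880
47/9 13847/2880 109/27

Derivation:
After step 1:
  7/3 9/4 4/3
  21/4 4 13/4
  7 23/4 10/3
After step 2:
  59/18 119/48 41/18
  223/48 41/10 143/48
  6 241/48 37/9
After step 3:
  749/216 8737/2880 557/216
  12977/2880 769/200 9697/2880
  47/9 13847/2880 109/27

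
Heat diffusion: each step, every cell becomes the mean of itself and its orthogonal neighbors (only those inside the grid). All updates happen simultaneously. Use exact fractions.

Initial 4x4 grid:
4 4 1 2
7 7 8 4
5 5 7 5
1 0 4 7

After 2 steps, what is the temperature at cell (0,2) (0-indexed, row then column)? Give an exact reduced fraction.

Step 1: cell (0,2) = 15/4
Step 2: cell (0,2) = 929/240
Full grid after step 2:
  59/12 379/80 929/240 65/18
  429/80 523/100 259/50 547/120
  341/80 119/25 21/4 649/120
  3 69/20 68/15 187/36

Answer: 929/240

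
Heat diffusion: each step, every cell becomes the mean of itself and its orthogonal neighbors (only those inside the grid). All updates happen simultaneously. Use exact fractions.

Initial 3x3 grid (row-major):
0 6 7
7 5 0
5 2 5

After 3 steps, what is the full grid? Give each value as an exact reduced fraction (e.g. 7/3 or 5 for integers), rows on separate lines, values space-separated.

After step 1:
  13/3 9/2 13/3
  17/4 4 17/4
  14/3 17/4 7/3
After step 2:
  157/36 103/24 157/36
  69/16 17/4 179/48
  79/18 61/16 65/18
After step 3:
  1867/432 1243/288 1783/432
  277/64 979/240 2297/576
  901/216 257/64 803/216

Answer: 1867/432 1243/288 1783/432
277/64 979/240 2297/576
901/216 257/64 803/216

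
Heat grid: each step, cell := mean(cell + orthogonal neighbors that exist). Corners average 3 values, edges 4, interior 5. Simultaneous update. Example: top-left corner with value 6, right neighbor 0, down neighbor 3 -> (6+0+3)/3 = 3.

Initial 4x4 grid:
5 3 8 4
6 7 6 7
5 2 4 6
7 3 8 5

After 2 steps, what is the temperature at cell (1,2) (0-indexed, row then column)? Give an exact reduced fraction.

Step 1: cell (1,2) = 32/5
Step 2: cell (1,2) = 137/25
Full grid after step 2:
  97/18 307/60 89/15 52/9
  1213/240 269/50 137/25 1439/240
  399/80 121/25 263/50 1367/240
  5 24/5 323/60 101/18

Answer: 137/25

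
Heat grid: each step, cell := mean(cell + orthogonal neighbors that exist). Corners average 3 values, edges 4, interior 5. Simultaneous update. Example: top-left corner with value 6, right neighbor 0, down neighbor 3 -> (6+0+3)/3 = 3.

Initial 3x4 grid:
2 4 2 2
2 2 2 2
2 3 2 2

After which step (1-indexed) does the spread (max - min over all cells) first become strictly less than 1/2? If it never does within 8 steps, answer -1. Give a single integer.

Answer: 3

Derivation:
Step 1: max=8/3, min=2, spread=2/3
Step 2: max=77/30, min=2, spread=17/30
Step 3: max=331/135, min=149/72, spread=413/1080
  -> spread < 1/2 first at step 3
Step 4: max=9631/4050, min=6391/3000, spread=20063/81000
Step 5: max=2306471/972000, min=695647/324000, spread=21953/97200
Step 6: max=68328677/29160000, min=5290771/2430000, spread=193577/1166400
Step 7: max=4079273443/1749600000, min=638546953/291600000, spread=9919669/69984000
Step 8: max=243154244387/104976000000, min=4822935469/2187000000, spread=18645347/167961600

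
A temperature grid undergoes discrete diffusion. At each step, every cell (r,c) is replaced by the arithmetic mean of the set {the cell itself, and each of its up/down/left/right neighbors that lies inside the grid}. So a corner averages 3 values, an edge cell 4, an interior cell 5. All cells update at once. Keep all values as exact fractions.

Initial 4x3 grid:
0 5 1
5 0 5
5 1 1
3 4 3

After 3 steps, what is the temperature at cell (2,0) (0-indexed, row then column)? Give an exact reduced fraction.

Answer: 1243/400

Derivation:
Step 1: cell (2,0) = 7/2
Step 2: cell (2,0) = 61/20
Step 3: cell (2,0) = 1243/400
Full grid after step 3:
  3061/1080 1981/800 5767/2160
  2443/900 5559/2000 17269/7200
  1243/400 997/375 18949/7200
  2249/720 42443/14400 352/135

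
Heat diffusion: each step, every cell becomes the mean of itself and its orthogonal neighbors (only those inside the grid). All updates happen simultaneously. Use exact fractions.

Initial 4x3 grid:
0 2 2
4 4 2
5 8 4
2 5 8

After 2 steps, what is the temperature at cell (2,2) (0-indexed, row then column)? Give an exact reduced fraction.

Step 1: cell (2,2) = 11/2
Step 2: cell (2,2) = 581/120
Full grid after step 2:
  29/12 5/2 7/3
  7/2 349/100 29/8
  43/10 126/25 581/120
  29/6 1237/240 203/36

Answer: 581/120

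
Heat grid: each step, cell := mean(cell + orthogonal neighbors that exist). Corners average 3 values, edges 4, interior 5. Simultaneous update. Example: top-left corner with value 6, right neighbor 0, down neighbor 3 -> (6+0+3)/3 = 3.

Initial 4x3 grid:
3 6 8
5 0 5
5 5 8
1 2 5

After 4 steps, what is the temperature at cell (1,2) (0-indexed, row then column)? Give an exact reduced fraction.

Step 1: cell (1,2) = 21/4
Step 2: cell (1,2) = 323/60
Step 3: cell (1,2) = 8933/1800
Step 4: cell (1,2) = 263261/54000
Full grid after step 4:
  555149/129600 1341197/288000 636499/129600
  894169/216000 177331/40000 263261/54000
  828049/216000 1529279/360000 41351/9000
  486149/129600 3473911/864000 7079/1600

Answer: 263261/54000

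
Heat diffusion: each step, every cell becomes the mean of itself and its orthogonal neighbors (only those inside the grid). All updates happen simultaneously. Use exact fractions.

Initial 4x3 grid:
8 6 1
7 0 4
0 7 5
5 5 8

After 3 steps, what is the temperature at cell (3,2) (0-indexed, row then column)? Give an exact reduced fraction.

Step 1: cell (3,2) = 6
Step 2: cell (3,2) = 73/12
Step 3: cell (3,2) = 3673/720
Full grid after step 3:
  1177/240 59699/14400 8893/2160
  5207/1200 27361/6000 881/225
  16831/3600 26051/6000 124/25
  9599/2160 74329/14400 3673/720

Answer: 3673/720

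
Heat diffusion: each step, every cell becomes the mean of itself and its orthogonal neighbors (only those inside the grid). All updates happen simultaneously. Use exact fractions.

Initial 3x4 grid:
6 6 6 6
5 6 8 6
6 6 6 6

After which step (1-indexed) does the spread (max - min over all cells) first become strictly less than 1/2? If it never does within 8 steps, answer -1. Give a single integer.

Step 1: max=13/2, min=17/3, spread=5/6
Step 2: max=321/50, min=209/36, spread=553/900
Step 3: max=15187/2400, min=84607/14400, spread=1303/2880
  -> spread < 1/2 first at step 3
Step 4: max=135767/21600, min=770237/129600, spread=8873/25920
Step 5: max=54174427/8640000, min=309661687/51840000, spread=123079/414720
Step 6: max=3236247593/518400000, min=18689317733/3110400000, spread=29126713/124416000
Step 7: max=193746726787/31104000000, min=1124902092847/186624000000, spread=300626143/1492992000
Step 8: max=11592396723233/1866240000000, min=67712370885773/11197440000000, spread=14736075629/89579520000

Answer: 3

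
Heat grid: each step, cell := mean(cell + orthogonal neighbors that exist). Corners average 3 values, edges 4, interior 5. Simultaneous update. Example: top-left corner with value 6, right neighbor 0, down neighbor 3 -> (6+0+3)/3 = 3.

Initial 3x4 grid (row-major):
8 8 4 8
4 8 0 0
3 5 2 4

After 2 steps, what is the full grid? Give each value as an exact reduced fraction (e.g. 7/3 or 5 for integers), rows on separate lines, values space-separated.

Answer: 233/36 71/12 47/10 4
257/48 501/100 371/100 59/20
19/4 65/16 241/80 31/12

Derivation:
After step 1:
  20/3 7 5 4
  23/4 5 14/5 3
  4 9/2 11/4 2
After step 2:
  233/36 71/12 47/10 4
  257/48 501/100 371/100 59/20
  19/4 65/16 241/80 31/12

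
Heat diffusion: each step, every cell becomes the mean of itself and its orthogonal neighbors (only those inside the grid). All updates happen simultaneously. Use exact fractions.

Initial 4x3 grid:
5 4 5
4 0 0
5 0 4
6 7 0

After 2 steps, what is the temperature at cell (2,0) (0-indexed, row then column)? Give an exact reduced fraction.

Answer: 329/80

Derivation:
Step 1: cell (2,0) = 15/4
Step 2: cell (2,0) = 329/80
Full grid after step 2:
  34/9 373/120 35/12
  791/240 281/100 157/80
  329/80 64/25 607/240
  13/3 967/240 95/36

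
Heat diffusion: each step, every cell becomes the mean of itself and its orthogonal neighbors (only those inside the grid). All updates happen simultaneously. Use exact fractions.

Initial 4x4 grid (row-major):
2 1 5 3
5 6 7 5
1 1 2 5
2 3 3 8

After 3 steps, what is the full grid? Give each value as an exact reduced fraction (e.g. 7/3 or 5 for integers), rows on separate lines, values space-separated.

After step 1:
  8/3 7/2 4 13/3
  7/2 4 5 5
  9/4 13/5 18/5 5
  2 9/4 4 16/3
After step 2:
  29/9 85/24 101/24 40/9
  149/48 93/25 108/25 29/6
  207/80 147/50 101/25 71/15
  13/6 217/80 911/240 43/9
After step 3:
  1421/432 13223/3600 14863/3600 971/216
  22741/7200 21151/6000 12673/3000 8249/1800
  6479/2400 16/5 4759/1200 8273/1800
  112/45 2323/800 27587/7200 9581/2160

Answer: 1421/432 13223/3600 14863/3600 971/216
22741/7200 21151/6000 12673/3000 8249/1800
6479/2400 16/5 4759/1200 8273/1800
112/45 2323/800 27587/7200 9581/2160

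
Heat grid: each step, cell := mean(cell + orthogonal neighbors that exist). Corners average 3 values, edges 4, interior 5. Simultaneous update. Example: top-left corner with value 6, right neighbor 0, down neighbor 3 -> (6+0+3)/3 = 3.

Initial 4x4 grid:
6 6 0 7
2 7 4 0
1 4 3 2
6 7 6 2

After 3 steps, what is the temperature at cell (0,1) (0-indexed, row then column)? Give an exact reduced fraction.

Step 1: cell (0,1) = 19/4
Step 2: cell (0,1) = 137/30
Step 3: cell (0,1) = 7507/1800
Full grid after step 3:
  9481/2160 7507/1800 6803/1800 841/270
  30223/7200 25087/6000 521/150 5663/1800
  30823/7200 12497/3000 4543/1200 1099/360
  4847/1080 32563/7200 1139/288 7613/2160

Answer: 7507/1800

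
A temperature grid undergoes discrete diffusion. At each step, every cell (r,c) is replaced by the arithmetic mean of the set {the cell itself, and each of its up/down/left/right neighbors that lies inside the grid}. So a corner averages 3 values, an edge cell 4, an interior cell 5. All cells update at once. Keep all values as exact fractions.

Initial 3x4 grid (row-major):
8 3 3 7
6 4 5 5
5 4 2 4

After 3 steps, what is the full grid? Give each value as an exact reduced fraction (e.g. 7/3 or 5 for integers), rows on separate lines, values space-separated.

Answer: 10999/2160 8533/1800 2771/600 3311/720
71219/14400 27571/6000 25681/6000 64469/14400
1141/240 431/100 3719/900 8923/2160

Derivation:
After step 1:
  17/3 9/2 9/2 5
  23/4 22/5 19/5 21/4
  5 15/4 15/4 11/3
After step 2:
  191/36 143/30 89/20 59/12
  1249/240 111/25 217/50 1063/240
  29/6 169/40 449/120 38/9
After step 3:
  10999/2160 8533/1800 2771/600 3311/720
  71219/14400 27571/6000 25681/6000 64469/14400
  1141/240 431/100 3719/900 8923/2160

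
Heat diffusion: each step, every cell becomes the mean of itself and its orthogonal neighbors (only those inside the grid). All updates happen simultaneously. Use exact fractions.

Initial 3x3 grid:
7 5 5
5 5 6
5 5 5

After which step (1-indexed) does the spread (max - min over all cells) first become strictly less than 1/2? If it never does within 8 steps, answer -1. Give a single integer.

Step 1: max=17/3, min=5, spread=2/3
Step 2: max=50/9, min=77/15, spread=19/45
  -> spread < 1/2 first at step 2
Step 3: max=1469/270, min=9353/1800, spread=1321/5400
Step 4: max=174821/32400, min=677359/129600, spread=877/5184
Step 5: max=1303439/243000, min=40788173/7776000, spread=7375/62208
Step 6: max=623517539/116640000, min=2455227031/466560000, spread=62149/746496
Step 7: max=18659008829/3499200000, min=147635998757/27993600000, spread=523543/8957952
Step 8: max=2235436121201/419904000000, min=8872829031679/1679616000000, spread=4410589/107495424

Answer: 2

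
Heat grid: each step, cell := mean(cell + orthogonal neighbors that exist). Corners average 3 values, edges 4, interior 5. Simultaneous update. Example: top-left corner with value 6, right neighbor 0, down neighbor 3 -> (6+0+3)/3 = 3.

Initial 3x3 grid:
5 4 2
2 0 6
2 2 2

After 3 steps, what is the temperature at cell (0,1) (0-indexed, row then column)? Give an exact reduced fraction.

Answer: 41891/14400

Derivation:
Step 1: cell (0,1) = 11/4
Step 2: cell (0,1) = 793/240
Step 3: cell (0,1) = 41891/14400
Full grid after step 3:
  1597/540 41891/14400 2291/720
  35441/14400 1391/500 19883/7200
  1681/720 16433/7200 721/270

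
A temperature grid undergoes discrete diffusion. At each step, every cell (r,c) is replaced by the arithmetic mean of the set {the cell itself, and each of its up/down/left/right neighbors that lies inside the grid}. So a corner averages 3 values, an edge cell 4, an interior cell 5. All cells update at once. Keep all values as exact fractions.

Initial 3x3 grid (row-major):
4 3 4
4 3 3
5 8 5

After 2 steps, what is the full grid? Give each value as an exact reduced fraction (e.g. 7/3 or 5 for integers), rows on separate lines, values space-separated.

After step 1:
  11/3 7/2 10/3
  4 21/5 15/4
  17/3 21/4 16/3
After step 2:
  67/18 147/40 127/36
  263/60 207/50 997/240
  179/36 409/80 43/9

Answer: 67/18 147/40 127/36
263/60 207/50 997/240
179/36 409/80 43/9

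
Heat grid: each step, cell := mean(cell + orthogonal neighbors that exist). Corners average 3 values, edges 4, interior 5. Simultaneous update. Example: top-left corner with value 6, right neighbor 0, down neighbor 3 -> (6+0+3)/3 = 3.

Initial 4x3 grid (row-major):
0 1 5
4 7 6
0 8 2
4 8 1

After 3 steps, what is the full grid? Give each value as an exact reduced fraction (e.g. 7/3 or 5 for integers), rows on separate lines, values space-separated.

Answer: 427/135 51869/14400 163/40
25447/7200 24631/6000 3483/800
9899/2400 26251/6000 32797/7200
77/18 64889/14400 961/216

Derivation:
After step 1:
  5/3 13/4 4
  11/4 26/5 5
  4 5 17/4
  4 21/4 11/3
After step 2:
  23/9 847/240 49/12
  817/240 106/25 369/80
  63/16 237/50 215/48
  53/12 215/48 79/18
After step 3:
  427/135 51869/14400 163/40
  25447/7200 24631/6000 3483/800
  9899/2400 26251/6000 32797/7200
  77/18 64889/14400 961/216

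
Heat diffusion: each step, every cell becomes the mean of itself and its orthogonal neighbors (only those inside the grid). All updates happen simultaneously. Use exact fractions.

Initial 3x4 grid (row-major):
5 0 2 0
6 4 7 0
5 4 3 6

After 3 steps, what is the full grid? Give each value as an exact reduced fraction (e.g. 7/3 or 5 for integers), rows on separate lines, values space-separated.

After step 1:
  11/3 11/4 9/4 2/3
  5 21/5 16/5 13/4
  5 4 5 3
After step 2:
  137/36 193/60 133/60 37/18
  67/15 383/100 179/50 607/240
  14/3 91/20 19/5 15/4
After step 3:
  517/135 5881/1800 4981/1800 4897/2160
  3773/900 5893/1500 19147/6000 42893/14400
  821/180 2527/600 98/25 2419/720

Answer: 517/135 5881/1800 4981/1800 4897/2160
3773/900 5893/1500 19147/6000 42893/14400
821/180 2527/600 98/25 2419/720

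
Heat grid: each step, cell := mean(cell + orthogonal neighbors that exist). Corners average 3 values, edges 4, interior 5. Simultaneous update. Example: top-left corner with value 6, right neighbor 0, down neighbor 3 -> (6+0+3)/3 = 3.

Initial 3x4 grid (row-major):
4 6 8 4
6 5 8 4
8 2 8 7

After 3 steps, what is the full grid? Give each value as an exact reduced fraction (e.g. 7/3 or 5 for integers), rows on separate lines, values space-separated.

Answer: 1513/270 8371/1440 8551/1440 806/135
16219/2880 173/30 907/150 3467/576
12059/2160 263/45 4343/720 13211/2160

Derivation:
After step 1:
  16/3 23/4 13/2 16/3
  23/4 27/5 33/5 23/4
  16/3 23/4 25/4 19/3
After step 2:
  101/18 1379/240 1451/240 211/36
  1309/240 117/20 61/10 1441/240
  101/18 341/60 187/30 55/9
After step 3:
  1513/270 8371/1440 8551/1440 806/135
  16219/2880 173/30 907/150 3467/576
  12059/2160 263/45 4343/720 13211/2160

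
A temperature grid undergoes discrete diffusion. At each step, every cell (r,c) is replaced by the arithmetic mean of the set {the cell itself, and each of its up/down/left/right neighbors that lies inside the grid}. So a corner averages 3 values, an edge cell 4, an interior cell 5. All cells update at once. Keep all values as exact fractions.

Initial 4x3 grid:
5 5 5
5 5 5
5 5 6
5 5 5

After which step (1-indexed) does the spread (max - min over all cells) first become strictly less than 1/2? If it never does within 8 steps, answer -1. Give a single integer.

Step 1: max=16/3, min=5, spread=1/3
  -> spread < 1/2 first at step 1
Step 2: max=631/120, min=5, spread=31/120
Step 3: max=5611/1080, min=5, spread=211/1080
Step 4: max=556897/108000, min=9047/1800, spread=14077/108000
Step 5: max=5000407/972000, min=543683/108000, spread=5363/48600
Step 6: max=149540809/29160000, min=302869/60000, spread=93859/1166400
Step 7: max=8958274481/1749600000, min=491336467/97200000, spread=4568723/69984000
Step 8: max=536660435629/104976000000, min=14761618889/2916000000, spread=8387449/167961600

Answer: 1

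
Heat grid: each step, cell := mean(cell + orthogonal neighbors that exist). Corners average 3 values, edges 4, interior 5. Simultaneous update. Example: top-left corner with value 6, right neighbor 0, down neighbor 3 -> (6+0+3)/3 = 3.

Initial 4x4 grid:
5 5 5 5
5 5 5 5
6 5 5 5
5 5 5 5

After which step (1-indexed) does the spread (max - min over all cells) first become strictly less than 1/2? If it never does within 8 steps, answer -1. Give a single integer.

Answer: 1

Derivation:
Step 1: max=16/3, min=5, spread=1/3
  -> spread < 1/2 first at step 1
Step 2: max=631/120, min=5, spread=31/120
Step 3: max=5611/1080, min=5, spread=211/1080
Step 4: max=556843/108000, min=5, spread=16843/108000
Step 5: max=4998643/972000, min=45079/9000, spread=130111/972000
Step 6: max=149442367/29160000, min=2707159/540000, spread=3255781/29160000
Step 7: max=4474353691/874800000, min=2711107/540000, spread=82360351/874800000
Step 8: max=133971316891/26244000000, min=488506441/97200000, spread=2074577821/26244000000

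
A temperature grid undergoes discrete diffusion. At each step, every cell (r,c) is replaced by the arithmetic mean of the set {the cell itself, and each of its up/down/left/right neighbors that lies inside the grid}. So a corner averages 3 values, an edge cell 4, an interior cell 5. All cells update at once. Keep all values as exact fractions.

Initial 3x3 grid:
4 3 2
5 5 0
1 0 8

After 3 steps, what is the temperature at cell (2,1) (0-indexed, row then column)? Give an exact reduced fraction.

Answer: 22501/7200

Derivation:
Step 1: cell (2,1) = 7/2
Step 2: cell (2,1) = 323/120
Step 3: cell (2,1) = 22501/7200
Full grid after step 3:
  2347/720 23551/7200 6181/2160
  16009/4800 8887/3000 44527/14400
  709/240 22501/7200 6241/2160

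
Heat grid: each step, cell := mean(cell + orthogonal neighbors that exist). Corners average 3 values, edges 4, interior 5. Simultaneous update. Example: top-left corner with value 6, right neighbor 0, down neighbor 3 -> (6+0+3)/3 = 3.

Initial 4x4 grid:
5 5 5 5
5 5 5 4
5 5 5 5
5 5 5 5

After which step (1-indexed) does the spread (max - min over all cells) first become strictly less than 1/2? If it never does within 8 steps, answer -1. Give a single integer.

Answer: 1

Derivation:
Step 1: max=5, min=14/3, spread=1/3
  -> spread < 1/2 first at step 1
Step 2: max=5, min=569/120, spread=31/120
Step 3: max=5, min=5189/1080, spread=211/1080
Step 4: max=5, min=523157/108000, spread=16843/108000
Step 5: max=44921/9000, min=4721357/972000, spread=130111/972000
Step 6: max=2692841/540000, min=142157633/29160000, spread=3255781/29160000
Step 7: max=2688893/540000, min=4273646309/874800000, spread=82360351/874800000
Step 8: max=483493559/97200000, min=128468683109/26244000000, spread=2074577821/26244000000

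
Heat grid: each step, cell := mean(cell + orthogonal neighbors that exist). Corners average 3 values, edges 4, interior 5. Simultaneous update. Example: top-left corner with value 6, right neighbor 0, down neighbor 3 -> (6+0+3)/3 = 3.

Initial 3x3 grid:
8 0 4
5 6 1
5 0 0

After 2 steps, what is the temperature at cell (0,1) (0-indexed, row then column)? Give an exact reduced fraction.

Answer: 129/40

Derivation:
Step 1: cell (0,1) = 9/2
Step 2: cell (0,1) = 129/40
Full grid after step 2:
  89/18 129/40 107/36
  241/60 92/25 143/80
  145/36 529/240 35/18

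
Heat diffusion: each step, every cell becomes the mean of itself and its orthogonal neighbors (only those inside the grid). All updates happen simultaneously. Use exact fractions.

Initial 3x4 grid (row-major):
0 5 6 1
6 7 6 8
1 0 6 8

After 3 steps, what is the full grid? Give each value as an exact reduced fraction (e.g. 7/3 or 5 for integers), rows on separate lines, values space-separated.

Answer: 4259/1080 16187/3600 1993/400 3937/720
3031/800 544/125 32207/6000 81403/14400
1907/540 15487/3600 18787/3600 12821/2160

Derivation:
After step 1:
  11/3 9/2 9/2 5
  7/2 24/5 33/5 23/4
  7/3 7/2 5 22/3
After step 2:
  35/9 131/30 103/20 61/12
  143/40 229/50 533/100 1481/240
  28/9 469/120 673/120 217/36
After step 3:
  4259/1080 16187/3600 1993/400 3937/720
  3031/800 544/125 32207/6000 81403/14400
  1907/540 15487/3600 18787/3600 12821/2160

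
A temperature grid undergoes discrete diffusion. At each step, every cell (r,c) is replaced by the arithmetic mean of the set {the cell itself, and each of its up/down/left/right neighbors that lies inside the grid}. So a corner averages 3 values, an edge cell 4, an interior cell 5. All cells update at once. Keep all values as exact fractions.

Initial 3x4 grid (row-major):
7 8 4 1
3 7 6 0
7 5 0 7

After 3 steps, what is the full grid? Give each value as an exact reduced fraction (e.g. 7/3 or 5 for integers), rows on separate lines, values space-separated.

Answer: 4231/720 12779/2400 31567/7200 7279/2160
3361/600 5231/1000 2023/500 2773/800
1277/240 11579/2400 29867/7200 7139/2160

Derivation:
After step 1:
  6 13/2 19/4 5/3
  6 29/5 17/5 7/2
  5 19/4 9/2 7/3
After step 2:
  37/6 461/80 979/240 119/36
  57/10 529/100 439/100 109/40
  21/4 401/80 899/240 31/9
After step 3:
  4231/720 12779/2400 31567/7200 7279/2160
  3361/600 5231/1000 2023/500 2773/800
  1277/240 11579/2400 29867/7200 7139/2160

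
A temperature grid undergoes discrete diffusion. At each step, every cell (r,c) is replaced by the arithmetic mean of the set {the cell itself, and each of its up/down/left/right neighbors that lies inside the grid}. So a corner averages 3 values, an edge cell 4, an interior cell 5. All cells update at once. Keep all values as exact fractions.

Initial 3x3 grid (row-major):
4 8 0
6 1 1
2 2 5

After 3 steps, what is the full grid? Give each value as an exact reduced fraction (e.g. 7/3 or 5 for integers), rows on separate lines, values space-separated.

Answer: 487/120 16399/4800 563/180
50797/14400 6663/2000 38147/14400
7271/2160 6737/2400 5821/2160

Derivation:
After step 1:
  6 13/4 3
  13/4 18/5 7/4
  10/3 5/2 8/3
After step 2:
  25/6 317/80 8/3
  971/240 287/100 661/240
  109/36 121/40 83/36
After step 3:
  487/120 16399/4800 563/180
  50797/14400 6663/2000 38147/14400
  7271/2160 6737/2400 5821/2160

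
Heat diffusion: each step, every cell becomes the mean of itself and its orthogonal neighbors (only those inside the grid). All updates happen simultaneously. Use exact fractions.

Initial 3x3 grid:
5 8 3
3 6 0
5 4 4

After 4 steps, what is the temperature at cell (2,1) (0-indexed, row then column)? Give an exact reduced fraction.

Step 1: cell (2,1) = 19/4
Step 2: cell (2,1) = 937/240
Step 3: cell (2,1) = 59219/14400
Step 4: cell (2,1) = 3518593/864000
Full grid after step 4:
  610279/129600 70967/16000 545129/129600
  3897593/864000 1551641/360000 3422843/864000
  10501/2400 3518593/864000 31469/8100

Answer: 3518593/864000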